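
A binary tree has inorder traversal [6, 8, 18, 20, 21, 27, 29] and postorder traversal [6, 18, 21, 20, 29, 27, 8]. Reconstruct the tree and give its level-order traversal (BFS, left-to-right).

Inorder:   [6, 8, 18, 20, 21, 27, 29]
Postorder: [6, 18, 21, 20, 29, 27, 8]
Algorithm: postorder visits root last, so walk postorder right-to-left;
each value is the root of the current inorder slice — split it at that
value, recurse on the right subtree first, then the left.
Recursive splits:
  root=8; inorder splits into left=[6], right=[18, 20, 21, 27, 29]
  root=27; inorder splits into left=[18, 20, 21], right=[29]
  root=29; inorder splits into left=[], right=[]
  root=20; inorder splits into left=[18], right=[21]
  root=21; inorder splits into left=[], right=[]
  root=18; inorder splits into left=[], right=[]
  root=6; inorder splits into left=[], right=[]
Reconstructed level-order: [8, 6, 27, 20, 29, 18, 21]


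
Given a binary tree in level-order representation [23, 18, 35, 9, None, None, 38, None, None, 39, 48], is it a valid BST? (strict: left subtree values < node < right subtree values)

Level-order array: [23, 18, 35, 9, None, None, 38, None, None, 39, 48]
Validate using subtree bounds (lo, hi): at each node, require lo < value < hi,
then recurse left with hi=value and right with lo=value.
Preorder trace (stopping at first violation):
  at node 23 with bounds (-inf, +inf): OK
  at node 18 with bounds (-inf, 23): OK
  at node 9 with bounds (-inf, 18): OK
  at node 35 with bounds (23, +inf): OK
  at node 38 with bounds (35, +inf): OK
  at node 39 with bounds (35, 38): VIOLATION
Node 39 violates its bound: not (35 < 39 < 38).
Result: Not a valid BST


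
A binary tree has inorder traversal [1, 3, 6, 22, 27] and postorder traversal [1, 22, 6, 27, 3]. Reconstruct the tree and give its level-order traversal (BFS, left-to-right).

Inorder:   [1, 3, 6, 22, 27]
Postorder: [1, 22, 6, 27, 3]
Algorithm: postorder visits root last, so walk postorder right-to-left;
each value is the root of the current inorder slice — split it at that
value, recurse on the right subtree first, then the left.
Recursive splits:
  root=3; inorder splits into left=[1], right=[6, 22, 27]
  root=27; inorder splits into left=[6, 22], right=[]
  root=6; inorder splits into left=[], right=[22]
  root=22; inorder splits into left=[], right=[]
  root=1; inorder splits into left=[], right=[]
Reconstructed level-order: [3, 1, 27, 6, 22]


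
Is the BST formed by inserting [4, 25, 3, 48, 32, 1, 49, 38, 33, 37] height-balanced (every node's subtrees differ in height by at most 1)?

Tree (level-order array): [4, 3, 25, 1, None, None, 48, None, None, 32, 49, None, 38, None, None, 33, None, None, 37]
Definition: a tree is height-balanced if, at every node, |h(left) - h(right)| <= 1 (empty subtree has height -1).
Bottom-up per-node check:
  node 1: h_left=-1, h_right=-1, diff=0 [OK], height=0
  node 3: h_left=0, h_right=-1, diff=1 [OK], height=1
  node 37: h_left=-1, h_right=-1, diff=0 [OK], height=0
  node 33: h_left=-1, h_right=0, diff=1 [OK], height=1
  node 38: h_left=1, h_right=-1, diff=2 [FAIL (|1--1|=2 > 1)], height=2
  node 32: h_left=-1, h_right=2, diff=3 [FAIL (|-1-2|=3 > 1)], height=3
  node 49: h_left=-1, h_right=-1, diff=0 [OK], height=0
  node 48: h_left=3, h_right=0, diff=3 [FAIL (|3-0|=3 > 1)], height=4
  node 25: h_left=-1, h_right=4, diff=5 [FAIL (|-1-4|=5 > 1)], height=5
  node 4: h_left=1, h_right=5, diff=4 [FAIL (|1-5|=4 > 1)], height=6
Node 38 violates the condition: |1 - -1| = 2 > 1.
Result: Not balanced


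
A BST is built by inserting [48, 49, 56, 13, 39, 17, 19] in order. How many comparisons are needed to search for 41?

Search path for 41: 48 -> 13 -> 39
Found: False
Comparisons: 3


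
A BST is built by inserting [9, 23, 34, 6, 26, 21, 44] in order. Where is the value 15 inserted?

Starting tree (level order): [9, 6, 23, None, None, 21, 34, None, None, 26, 44]
Insertion path: 9 -> 23 -> 21
Result: insert 15 as left child of 21
Final tree (level order): [9, 6, 23, None, None, 21, 34, 15, None, 26, 44]


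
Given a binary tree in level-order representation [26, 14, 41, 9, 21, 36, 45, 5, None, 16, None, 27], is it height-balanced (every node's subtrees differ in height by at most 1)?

Tree (level-order array): [26, 14, 41, 9, 21, 36, 45, 5, None, 16, None, 27]
Definition: a tree is height-balanced if, at every node, |h(left) - h(right)| <= 1 (empty subtree has height -1).
Bottom-up per-node check:
  node 5: h_left=-1, h_right=-1, diff=0 [OK], height=0
  node 9: h_left=0, h_right=-1, diff=1 [OK], height=1
  node 16: h_left=-1, h_right=-1, diff=0 [OK], height=0
  node 21: h_left=0, h_right=-1, diff=1 [OK], height=1
  node 14: h_left=1, h_right=1, diff=0 [OK], height=2
  node 27: h_left=-1, h_right=-1, diff=0 [OK], height=0
  node 36: h_left=0, h_right=-1, diff=1 [OK], height=1
  node 45: h_left=-1, h_right=-1, diff=0 [OK], height=0
  node 41: h_left=1, h_right=0, diff=1 [OK], height=2
  node 26: h_left=2, h_right=2, diff=0 [OK], height=3
All nodes satisfy the balance condition.
Result: Balanced


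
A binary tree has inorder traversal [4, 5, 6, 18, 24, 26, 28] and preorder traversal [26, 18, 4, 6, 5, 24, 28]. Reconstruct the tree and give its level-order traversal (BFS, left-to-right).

Inorder:  [4, 5, 6, 18, 24, 26, 28]
Preorder: [26, 18, 4, 6, 5, 24, 28]
Algorithm: preorder visits root first, so consume preorder in order;
for each root, split the current inorder slice at that value into
left-subtree inorder and right-subtree inorder, then recurse.
Recursive splits:
  root=26; inorder splits into left=[4, 5, 6, 18, 24], right=[28]
  root=18; inorder splits into left=[4, 5, 6], right=[24]
  root=4; inorder splits into left=[], right=[5, 6]
  root=6; inorder splits into left=[5], right=[]
  root=5; inorder splits into left=[], right=[]
  root=24; inorder splits into left=[], right=[]
  root=28; inorder splits into left=[], right=[]
Reconstructed level-order: [26, 18, 28, 4, 24, 6, 5]


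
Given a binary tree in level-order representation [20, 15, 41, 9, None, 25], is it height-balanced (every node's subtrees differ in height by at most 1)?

Tree (level-order array): [20, 15, 41, 9, None, 25]
Definition: a tree is height-balanced if, at every node, |h(left) - h(right)| <= 1 (empty subtree has height -1).
Bottom-up per-node check:
  node 9: h_left=-1, h_right=-1, diff=0 [OK], height=0
  node 15: h_left=0, h_right=-1, diff=1 [OK], height=1
  node 25: h_left=-1, h_right=-1, diff=0 [OK], height=0
  node 41: h_left=0, h_right=-1, diff=1 [OK], height=1
  node 20: h_left=1, h_right=1, diff=0 [OK], height=2
All nodes satisfy the balance condition.
Result: Balanced


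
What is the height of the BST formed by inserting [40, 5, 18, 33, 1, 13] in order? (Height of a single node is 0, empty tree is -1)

Insertion order: [40, 5, 18, 33, 1, 13]
Tree (level-order array): [40, 5, None, 1, 18, None, None, 13, 33]
Compute height bottom-up (empty subtree = -1):
  height(1) = 1 + max(-1, -1) = 0
  height(13) = 1 + max(-1, -1) = 0
  height(33) = 1 + max(-1, -1) = 0
  height(18) = 1 + max(0, 0) = 1
  height(5) = 1 + max(0, 1) = 2
  height(40) = 1 + max(2, -1) = 3
Height = 3


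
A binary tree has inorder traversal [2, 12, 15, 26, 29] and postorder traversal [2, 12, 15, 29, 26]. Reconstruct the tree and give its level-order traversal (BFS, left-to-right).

Inorder:   [2, 12, 15, 26, 29]
Postorder: [2, 12, 15, 29, 26]
Algorithm: postorder visits root last, so walk postorder right-to-left;
each value is the root of the current inorder slice — split it at that
value, recurse on the right subtree first, then the left.
Recursive splits:
  root=26; inorder splits into left=[2, 12, 15], right=[29]
  root=29; inorder splits into left=[], right=[]
  root=15; inorder splits into left=[2, 12], right=[]
  root=12; inorder splits into left=[2], right=[]
  root=2; inorder splits into left=[], right=[]
Reconstructed level-order: [26, 15, 29, 12, 2]


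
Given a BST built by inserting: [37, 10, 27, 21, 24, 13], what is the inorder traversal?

Tree insertion order: [37, 10, 27, 21, 24, 13]
Tree (level-order array): [37, 10, None, None, 27, 21, None, 13, 24]
Inorder traversal: [10, 13, 21, 24, 27, 37]


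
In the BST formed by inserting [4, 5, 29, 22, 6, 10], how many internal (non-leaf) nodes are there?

Tree built from: [4, 5, 29, 22, 6, 10]
Tree (level-order array): [4, None, 5, None, 29, 22, None, 6, None, None, 10]
Rule: An internal node has at least one child.
Per-node child counts:
  node 4: 1 child(ren)
  node 5: 1 child(ren)
  node 29: 1 child(ren)
  node 22: 1 child(ren)
  node 6: 1 child(ren)
  node 10: 0 child(ren)
Matching nodes: [4, 5, 29, 22, 6]
Count of internal (non-leaf) nodes: 5


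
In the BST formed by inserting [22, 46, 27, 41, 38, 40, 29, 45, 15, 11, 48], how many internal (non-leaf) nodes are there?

Tree built from: [22, 46, 27, 41, 38, 40, 29, 45, 15, 11, 48]
Tree (level-order array): [22, 15, 46, 11, None, 27, 48, None, None, None, 41, None, None, 38, 45, 29, 40]
Rule: An internal node has at least one child.
Per-node child counts:
  node 22: 2 child(ren)
  node 15: 1 child(ren)
  node 11: 0 child(ren)
  node 46: 2 child(ren)
  node 27: 1 child(ren)
  node 41: 2 child(ren)
  node 38: 2 child(ren)
  node 29: 0 child(ren)
  node 40: 0 child(ren)
  node 45: 0 child(ren)
  node 48: 0 child(ren)
Matching nodes: [22, 15, 46, 27, 41, 38]
Count of internal (non-leaf) nodes: 6


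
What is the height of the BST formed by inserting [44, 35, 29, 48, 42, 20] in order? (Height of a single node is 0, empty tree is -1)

Insertion order: [44, 35, 29, 48, 42, 20]
Tree (level-order array): [44, 35, 48, 29, 42, None, None, 20]
Compute height bottom-up (empty subtree = -1):
  height(20) = 1 + max(-1, -1) = 0
  height(29) = 1 + max(0, -1) = 1
  height(42) = 1 + max(-1, -1) = 0
  height(35) = 1 + max(1, 0) = 2
  height(48) = 1 + max(-1, -1) = 0
  height(44) = 1 + max(2, 0) = 3
Height = 3


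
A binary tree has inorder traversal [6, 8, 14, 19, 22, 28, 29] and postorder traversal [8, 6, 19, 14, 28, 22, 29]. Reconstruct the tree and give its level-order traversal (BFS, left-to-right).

Inorder:   [6, 8, 14, 19, 22, 28, 29]
Postorder: [8, 6, 19, 14, 28, 22, 29]
Algorithm: postorder visits root last, so walk postorder right-to-left;
each value is the root of the current inorder slice — split it at that
value, recurse on the right subtree first, then the left.
Recursive splits:
  root=29; inorder splits into left=[6, 8, 14, 19, 22, 28], right=[]
  root=22; inorder splits into left=[6, 8, 14, 19], right=[28]
  root=28; inorder splits into left=[], right=[]
  root=14; inorder splits into left=[6, 8], right=[19]
  root=19; inorder splits into left=[], right=[]
  root=6; inorder splits into left=[], right=[8]
  root=8; inorder splits into left=[], right=[]
Reconstructed level-order: [29, 22, 14, 28, 6, 19, 8]


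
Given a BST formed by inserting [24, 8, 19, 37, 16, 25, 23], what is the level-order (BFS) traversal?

Tree insertion order: [24, 8, 19, 37, 16, 25, 23]
Tree (level-order array): [24, 8, 37, None, 19, 25, None, 16, 23]
BFS from the root, enqueuing left then right child of each popped node:
  queue [24] -> pop 24, enqueue [8, 37], visited so far: [24]
  queue [8, 37] -> pop 8, enqueue [19], visited so far: [24, 8]
  queue [37, 19] -> pop 37, enqueue [25], visited so far: [24, 8, 37]
  queue [19, 25] -> pop 19, enqueue [16, 23], visited so far: [24, 8, 37, 19]
  queue [25, 16, 23] -> pop 25, enqueue [none], visited so far: [24, 8, 37, 19, 25]
  queue [16, 23] -> pop 16, enqueue [none], visited so far: [24, 8, 37, 19, 25, 16]
  queue [23] -> pop 23, enqueue [none], visited so far: [24, 8, 37, 19, 25, 16, 23]
Result: [24, 8, 37, 19, 25, 16, 23]


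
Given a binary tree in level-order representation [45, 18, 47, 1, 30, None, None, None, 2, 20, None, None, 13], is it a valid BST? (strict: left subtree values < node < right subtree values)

Level-order array: [45, 18, 47, 1, 30, None, None, None, 2, 20, None, None, 13]
Validate using subtree bounds (lo, hi): at each node, require lo < value < hi,
then recurse left with hi=value and right with lo=value.
Preorder trace (stopping at first violation):
  at node 45 with bounds (-inf, +inf): OK
  at node 18 with bounds (-inf, 45): OK
  at node 1 with bounds (-inf, 18): OK
  at node 2 with bounds (1, 18): OK
  at node 13 with bounds (2, 18): OK
  at node 30 with bounds (18, 45): OK
  at node 20 with bounds (18, 30): OK
  at node 47 with bounds (45, +inf): OK
No violation found at any node.
Result: Valid BST


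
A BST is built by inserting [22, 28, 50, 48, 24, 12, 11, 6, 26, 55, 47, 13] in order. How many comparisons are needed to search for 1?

Search path for 1: 22 -> 12 -> 11 -> 6
Found: False
Comparisons: 4


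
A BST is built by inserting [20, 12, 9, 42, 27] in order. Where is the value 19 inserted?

Starting tree (level order): [20, 12, 42, 9, None, 27]
Insertion path: 20 -> 12
Result: insert 19 as right child of 12
Final tree (level order): [20, 12, 42, 9, 19, 27]


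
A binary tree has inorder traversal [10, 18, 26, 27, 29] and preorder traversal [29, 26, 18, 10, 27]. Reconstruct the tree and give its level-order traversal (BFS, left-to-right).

Inorder:  [10, 18, 26, 27, 29]
Preorder: [29, 26, 18, 10, 27]
Algorithm: preorder visits root first, so consume preorder in order;
for each root, split the current inorder slice at that value into
left-subtree inorder and right-subtree inorder, then recurse.
Recursive splits:
  root=29; inorder splits into left=[10, 18, 26, 27], right=[]
  root=26; inorder splits into left=[10, 18], right=[27]
  root=18; inorder splits into left=[10], right=[]
  root=10; inorder splits into left=[], right=[]
  root=27; inorder splits into left=[], right=[]
Reconstructed level-order: [29, 26, 18, 27, 10]


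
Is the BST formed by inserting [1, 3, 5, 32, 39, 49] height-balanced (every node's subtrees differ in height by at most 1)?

Tree (level-order array): [1, None, 3, None, 5, None, 32, None, 39, None, 49]
Definition: a tree is height-balanced if, at every node, |h(left) - h(right)| <= 1 (empty subtree has height -1).
Bottom-up per-node check:
  node 49: h_left=-1, h_right=-1, diff=0 [OK], height=0
  node 39: h_left=-1, h_right=0, diff=1 [OK], height=1
  node 32: h_left=-1, h_right=1, diff=2 [FAIL (|-1-1|=2 > 1)], height=2
  node 5: h_left=-1, h_right=2, diff=3 [FAIL (|-1-2|=3 > 1)], height=3
  node 3: h_left=-1, h_right=3, diff=4 [FAIL (|-1-3|=4 > 1)], height=4
  node 1: h_left=-1, h_right=4, diff=5 [FAIL (|-1-4|=5 > 1)], height=5
Node 32 violates the condition: |-1 - 1| = 2 > 1.
Result: Not balanced


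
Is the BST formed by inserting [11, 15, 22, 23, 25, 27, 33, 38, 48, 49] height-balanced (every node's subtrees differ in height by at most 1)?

Tree (level-order array): [11, None, 15, None, 22, None, 23, None, 25, None, 27, None, 33, None, 38, None, 48, None, 49]
Definition: a tree is height-balanced if, at every node, |h(left) - h(right)| <= 1 (empty subtree has height -1).
Bottom-up per-node check:
  node 49: h_left=-1, h_right=-1, diff=0 [OK], height=0
  node 48: h_left=-1, h_right=0, diff=1 [OK], height=1
  node 38: h_left=-1, h_right=1, diff=2 [FAIL (|-1-1|=2 > 1)], height=2
  node 33: h_left=-1, h_right=2, diff=3 [FAIL (|-1-2|=3 > 1)], height=3
  node 27: h_left=-1, h_right=3, diff=4 [FAIL (|-1-3|=4 > 1)], height=4
  node 25: h_left=-1, h_right=4, diff=5 [FAIL (|-1-4|=5 > 1)], height=5
  node 23: h_left=-1, h_right=5, diff=6 [FAIL (|-1-5|=6 > 1)], height=6
  node 22: h_left=-1, h_right=6, diff=7 [FAIL (|-1-6|=7 > 1)], height=7
  node 15: h_left=-1, h_right=7, diff=8 [FAIL (|-1-7|=8 > 1)], height=8
  node 11: h_left=-1, h_right=8, diff=9 [FAIL (|-1-8|=9 > 1)], height=9
Node 38 violates the condition: |-1 - 1| = 2 > 1.
Result: Not balanced


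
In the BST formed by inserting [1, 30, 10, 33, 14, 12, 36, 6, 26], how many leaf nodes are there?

Tree built from: [1, 30, 10, 33, 14, 12, 36, 6, 26]
Tree (level-order array): [1, None, 30, 10, 33, 6, 14, None, 36, None, None, 12, 26]
Rule: A leaf has 0 children.
Per-node child counts:
  node 1: 1 child(ren)
  node 30: 2 child(ren)
  node 10: 2 child(ren)
  node 6: 0 child(ren)
  node 14: 2 child(ren)
  node 12: 0 child(ren)
  node 26: 0 child(ren)
  node 33: 1 child(ren)
  node 36: 0 child(ren)
Matching nodes: [6, 12, 26, 36]
Count of leaf nodes: 4


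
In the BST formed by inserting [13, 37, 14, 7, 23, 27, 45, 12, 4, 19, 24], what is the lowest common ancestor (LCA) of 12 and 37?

Tree insertion order: [13, 37, 14, 7, 23, 27, 45, 12, 4, 19, 24]
Tree (level-order array): [13, 7, 37, 4, 12, 14, 45, None, None, None, None, None, 23, None, None, 19, 27, None, None, 24]
In a BST, the LCA of p=12, q=37 is the first node v on the
root-to-leaf path with p <= v <= q (go left if both < v, right if both > v).
Walk from root:
  at 13: 12 <= 13 <= 37, this is the LCA
LCA = 13


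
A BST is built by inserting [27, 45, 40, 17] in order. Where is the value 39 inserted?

Starting tree (level order): [27, 17, 45, None, None, 40]
Insertion path: 27 -> 45 -> 40
Result: insert 39 as left child of 40
Final tree (level order): [27, 17, 45, None, None, 40, None, 39]


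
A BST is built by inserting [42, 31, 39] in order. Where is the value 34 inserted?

Starting tree (level order): [42, 31, None, None, 39]
Insertion path: 42 -> 31 -> 39
Result: insert 34 as left child of 39
Final tree (level order): [42, 31, None, None, 39, 34]


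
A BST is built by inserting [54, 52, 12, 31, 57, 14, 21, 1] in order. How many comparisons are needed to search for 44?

Search path for 44: 54 -> 52 -> 12 -> 31
Found: False
Comparisons: 4


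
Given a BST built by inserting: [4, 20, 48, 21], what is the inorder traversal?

Tree insertion order: [4, 20, 48, 21]
Tree (level-order array): [4, None, 20, None, 48, 21]
Inorder traversal: [4, 20, 21, 48]


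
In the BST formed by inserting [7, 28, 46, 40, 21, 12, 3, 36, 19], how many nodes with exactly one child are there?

Tree built from: [7, 28, 46, 40, 21, 12, 3, 36, 19]
Tree (level-order array): [7, 3, 28, None, None, 21, 46, 12, None, 40, None, None, 19, 36]
Rule: These are nodes with exactly 1 non-null child.
Per-node child counts:
  node 7: 2 child(ren)
  node 3: 0 child(ren)
  node 28: 2 child(ren)
  node 21: 1 child(ren)
  node 12: 1 child(ren)
  node 19: 0 child(ren)
  node 46: 1 child(ren)
  node 40: 1 child(ren)
  node 36: 0 child(ren)
Matching nodes: [21, 12, 46, 40]
Count of nodes with exactly one child: 4


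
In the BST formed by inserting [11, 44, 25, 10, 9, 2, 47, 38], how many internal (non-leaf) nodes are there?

Tree built from: [11, 44, 25, 10, 9, 2, 47, 38]
Tree (level-order array): [11, 10, 44, 9, None, 25, 47, 2, None, None, 38]
Rule: An internal node has at least one child.
Per-node child counts:
  node 11: 2 child(ren)
  node 10: 1 child(ren)
  node 9: 1 child(ren)
  node 2: 0 child(ren)
  node 44: 2 child(ren)
  node 25: 1 child(ren)
  node 38: 0 child(ren)
  node 47: 0 child(ren)
Matching nodes: [11, 10, 9, 44, 25]
Count of internal (non-leaf) nodes: 5


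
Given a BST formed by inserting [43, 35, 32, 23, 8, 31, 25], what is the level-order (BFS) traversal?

Tree insertion order: [43, 35, 32, 23, 8, 31, 25]
Tree (level-order array): [43, 35, None, 32, None, 23, None, 8, 31, None, None, 25]
BFS from the root, enqueuing left then right child of each popped node:
  queue [43] -> pop 43, enqueue [35], visited so far: [43]
  queue [35] -> pop 35, enqueue [32], visited so far: [43, 35]
  queue [32] -> pop 32, enqueue [23], visited so far: [43, 35, 32]
  queue [23] -> pop 23, enqueue [8, 31], visited so far: [43, 35, 32, 23]
  queue [8, 31] -> pop 8, enqueue [none], visited so far: [43, 35, 32, 23, 8]
  queue [31] -> pop 31, enqueue [25], visited so far: [43, 35, 32, 23, 8, 31]
  queue [25] -> pop 25, enqueue [none], visited so far: [43, 35, 32, 23, 8, 31, 25]
Result: [43, 35, 32, 23, 8, 31, 25]


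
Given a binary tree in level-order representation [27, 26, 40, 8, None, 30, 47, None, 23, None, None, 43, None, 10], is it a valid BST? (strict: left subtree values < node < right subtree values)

Level-order array: [27, 26, 40, 8, None, 30, 47, None, 23, None, None, 43, None, 10]
Validate using subtree bounds (lo, hi): at each node, require lo < value < hi,
then recurse left with hi=value and right with lo=value.
Preorder trace (stopping at first violation):
  at node 27 with bounds (-inf, +inf): OK
  at node 26 with bounds (-inf, 27): OK
  at node 8 with bounds (-inf, 26): OK
  at node 23 with bounds (8, 26): OK
  at node 10 with bounds (8, 23): OK
  at node 40 with bounds (27, +inf): OK
  at node 30 with bounds (27, 40): OK
  at node 47 with bounds (40, +inf): OK
  at node 43 with bounds (40, 47): OK
No violation found at any node.
Result: Valid BST


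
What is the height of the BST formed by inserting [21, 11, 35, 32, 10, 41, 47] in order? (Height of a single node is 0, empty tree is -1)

Insertion order: [21, 11, 35, 32, 10, 41, 47]
Tree (level-order array): [21, 11, 35, 10, None, 32, 41, None, None, None, None, None, 47]
Compute height bottom-up (empty subtree = -1):
  height(10) = 1 + max(-1, -1) = 0
  height(11) = 1 + max(0, -1) = 1
  height(32) = 1 + max(-1, -1) = 0
  height(47) = 1 + max(-1, -1) = 0
  height(41) = 1 + max(-1, 0) = 1
  height(35) = 1 + max(0, 1) = 2
  height(21) = 1 + max(1, 2) = 3
Height = 3


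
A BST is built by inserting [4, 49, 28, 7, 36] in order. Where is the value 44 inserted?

Starting tree (level order): [4, None, 49, 28, None, 7, 36]
Insertion path: 4 -> 49 -> 28 -> 36
Result: insert 44 as right child of 36
Final tree (level order): [4, None, 49, 28, None, 7, 36, None, None, None, 44]


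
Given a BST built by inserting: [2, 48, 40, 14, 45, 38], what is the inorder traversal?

Tree insertion order: [2, 48, 40, 14, 45, 38]
Tree (level-order array): [2, None, 48, 40, None, 14, 45, None, 38]
Inorder traversal: [2, 14, 38, 40, 45, 48]


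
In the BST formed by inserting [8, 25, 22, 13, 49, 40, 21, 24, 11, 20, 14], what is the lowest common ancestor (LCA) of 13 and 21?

Tree insertion order: [8, 25, 22, 13, 49, 40, 21, 24, 11, 20, 14]
Tree (level-order array): [8, None, 25, 22, 49, 13, 24, 40, None, 11, 21, None, None, None, None, None, None, 20, None, 14]
In a BST, the LCA of p=13, q=21 is the first node v on the
root-to-leaf path with p <= v <= q (go left if both < v, right if both > v).
Walk from root:
  at 8: both 13 and 21 > 8, go right
  at 25: both 13 and 21 < 25, go left
  at 22: both 13 and 21 < 22, go left
  at 13: 13 <= 13 <= 21, this is the LCA
LCA = 13


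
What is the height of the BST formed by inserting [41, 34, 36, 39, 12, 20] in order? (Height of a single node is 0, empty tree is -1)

Insertion order: [41, 34, 36, 39, 12, 20]
Tree (level-order array): [41, 34, None, 12, 36, None, 20, None, 39]
Compute height bottom-up (empty subtree = -1):
  height(20) = 1 + max(-1, -1) = 0
  height(12) = 1 + max(-1, 0) = 1
  height(39) = 1 + max(-1, -1) = 0
  height(36) = 1 + max(-1, 0) = 1
  height(34) = 1 + max(1, 1) = 2
  height(41) = 1 + max(2, -1) = 3
Height = 3


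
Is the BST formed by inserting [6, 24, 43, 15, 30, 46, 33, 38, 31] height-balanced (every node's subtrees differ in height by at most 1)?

Tree (level-order array): [6, None, 24, 15, 43, None, None, 30, 46, None, 33, None, None, 31, 38]
Definition: a tree is height-balanced if, at every node, |h(left) - h(right)| <= 1 (empty subtree has height -1).
Bottom-up per-node check:
  node 15: h_left=-1, h_right=-1, diff=0 [OK], height=0
  node 31: h_left=-1, h_right=-1, diff=0 [OK], height=0
  node 38: h_left=-1, h_right=-1, diff=0 [OK], height=0
  node 33: h_left=0, h_right=0, diff=0 [OK], height=1
  node 30: h_left=-1, h_right=1, diff=2 [FAIL (|-1-1|=2 > 1)], height=2
  node 46: h_left=-1, h_right=-1, diff=0 [OK], height=0
  node 43: h_left=2, h_right=0, diff=2 [FAIL (|2-0|=2 > 1)], height=3
  node 24: h_left=0, h_right=3, diff=3 [FAIL (|0-3|=3 > 1)], height=4
  node 6: h_left=-1, h_right=4, diff=5 [FAIL (|-1-4|=5 > 1)], height=5
Node 30 violates the condition: |-1 - 1| = 2 > 1.
Result: Not balanced


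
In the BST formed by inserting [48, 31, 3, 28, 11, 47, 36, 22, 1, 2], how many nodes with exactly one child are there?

Tree built from: [48, 31, 3, 28, 11, 47, 36, 22, 1, 2]
Tree (level-order array): [48, 31, None, 3, 47, 1, 28, 36, None, None, 2, 11, None, None, None, None, None, None, 22]
Rule: These are nodes with exactly 1 non-null child.
Per-node child counts:
  node 48: 1 child(ren)
  node 31: 2 child(ren)
  node 3: 2 child(ren)
  node 1: 1 child(ren)
  node 2: 0 child(ren)
  node 28: 1 child(ren)
  node 11: 1 child(ren)
  node 22: 0 child(ren)
  node 47: 1 child(ren)
  node 36: 0 child(ren)
Matching nodes: [48, 1, 28, 11, 47]
Count of nodes with exactly one child: 5


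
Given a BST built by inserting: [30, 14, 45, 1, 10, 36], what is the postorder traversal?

Tree insertion order: [30, 14, 45, 1, 10, 36]
Tree (level-order array): [30, 14, 45, 1, None, 36, None, None, 10]
Postorder traversal: [10, 1, 14, 36, 45, 30]


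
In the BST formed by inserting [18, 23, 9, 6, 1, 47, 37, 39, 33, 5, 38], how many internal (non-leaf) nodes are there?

Tree built from: [18, 23, 9, 6, 1, 47, 37, 39, 33, 5, 38]
Tree (level-order array): [18, 9, 23, 6, None, None, 47, 1, None, 37, None, None, 5, 33, 39, None, None, None, None, 38]
Rule: An internal node has at least one child.
Per-node child counts:
  node 18: 2 child(ren)
  node 9: 1 child(ren)
  node 6: 1 child(ren)
  node 1: 1 child(ren)
  node 5: 0 child(ren)
  node 23: 1 child(ren)
  node 47: 1 child(ren)
  node 37: 2 child(ren)
  node 33: 0 child(ren)
  node 39: 1 child(ren)
  node 38: 0 child(ren)
Matching nodes: [18, 9, 6, 1, 23, 47, 37, 39]
Count of internal (non-leaf) nodes: 8


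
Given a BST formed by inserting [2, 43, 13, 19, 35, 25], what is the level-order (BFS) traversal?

Tree insertion order: [2, 43, 13, 19, 35, 25]
Tree (level-order array): [2, None, 43, 13, None, None, 19, None, 35, 25]
BFS from the root, enqueuing left then right child of each popped node:
  queue [2] -> pop 2, enqueue [43], visited so far: [2]
  queue [43] -> pop 43, enqueue [13], visited so far: [2, 43]
  queue [13] -> pop 13, enqueue [19], visited so far: [2, 43, 13]
  queue [19] -> pop 19, enqueue [35], visited so far: [2, 43, 13, 19]
  queue [35] -> pop 35, enqueue [25], visited so far: [2, 43, 13, 19, 35]
  queue [25] -> pop 25, enqueue [none], visited so far: [2, 43, 13, 19, 35, 25]
Result: [2, 43, 13, 19, 35, 25]


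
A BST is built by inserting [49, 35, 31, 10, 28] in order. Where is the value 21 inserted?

Starting tree (level order): [49, 35, None, 31, None, 10, None, None, 28]
Insertion path: 49 -> 35 -> 31 -> 10 -> 28
Result: insert 21 as left child of 28
Final tree (level order): [49, 35, None, 31, None, 10, None, None, 28, 21]


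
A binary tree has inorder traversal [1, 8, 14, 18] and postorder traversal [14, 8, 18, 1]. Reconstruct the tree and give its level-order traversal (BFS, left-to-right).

Inorder:   [1, 8, 14, 18]
Postorder: [14, 8, 18, 1]
Algorithm: postorder visits root last, so walk postorder right-to-left;
each value is the root of the current inorder slice — split it at that
value, recurse on the right subtree first, then the left.
Recursive splits:
  root=1; inorder splits into left=[], right=[8, 14, 18]
  root=18; inorder splits into left=[8, 14], right=[]
  root=8; inorder splits into left=[], right=[14]
  root=14; inorder splits into left=[], right=[]
Reconstructed level-order: [1, 18, 8, 14]


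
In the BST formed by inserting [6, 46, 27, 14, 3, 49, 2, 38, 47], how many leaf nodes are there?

Tree built from: [6, 46, 27, 14, 3, 49, 2, 38, 47]
Tree (level-order array): [6, 3, 46, 2, None, 27, 49, None, None, 14, 38, 47]
Rule: A leaf has 0 children.
Per-node child counts:
  node 6: 2 child(ren)
  node 3: 1 child(ren)
  node 2: 0 child(ren)
  node 46: 2 child(ren)
  node 27: 2 child(ren)
  node 14: 0 child(ren)
  node 38: 0 child(ren)
  node 49: 1 child(ren)
  node 47: 0 child(ren)
Matching nodes: [2, 14, 38, 47]
Count of leaf nodes: 4


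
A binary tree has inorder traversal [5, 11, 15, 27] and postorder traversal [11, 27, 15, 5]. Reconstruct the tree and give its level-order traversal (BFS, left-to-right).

Inorder:   [5, 11, 15, 27]
Postorder: [11, 27, 15, 5]
Algorithm: postorder visits root last, so walk postorder right-to-left;
each value is the root of the current inorder slice — split it at that
value, recurse on the right subtree first, then the left.
Recursive splits:
  root=5; inorder splits into left=[], right=[11, 15, 27]
  root=15; inorder splits into left=[11], right=[27]
  root=27; inorder splits into left=[], right=[]
  root=11; inorder splits into left=[], right=[]
Reconstructed level-order: [5, 15, 11, 27]


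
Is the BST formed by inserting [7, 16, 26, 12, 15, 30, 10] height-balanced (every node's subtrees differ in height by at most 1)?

Tree (level-order array): [7, None, 16, 12, 26, 10, 15, None, 30]
Definition: a tree is height-balanced if, at every node, |h(left) - h(right)| <= 1 (empty subtree has height -1).
Bottom-up per-node check:
  node 10: h_left=-1, h_right=-1, diff=0 [OK], height=0
  node 15: h_left=-1, h_right=-1, diff=0 [OK], height=0
  node 12: h_left=0, h_right=0, diff=0 [OK], height=1
  node 30: h_left=-1, h_right=-1, diff=0 [OK], height=0
  node 26: h_left=-1, h_right=0, diff=1 [OK], height=1
  node 16: h_left=1, h_right=1, diff=0 [OK], height=2
  node 7: h_left=-1, h_right=2, diff=3 [FAIL (|-1-2|=3 > 1)], height=3
Node 7 violates the condition: |-1 - 2| = 3 > 1.
Result: Not balanced


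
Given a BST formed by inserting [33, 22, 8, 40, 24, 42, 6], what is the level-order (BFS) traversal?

Tree insertion order: [33, 22, 8, 40, 24, 42, 6]
Tree (level-order array): [33, 22, 40, 8, 24, None, 42, 6]
BFS from the root, enqueuing left then right child of each popped node:
  queue [33] -> pop 33, enqueue [22, 40], visited so far: [33]
  queue [22, 40] -> pop 22, enqueue [8, 24], visited so far: [33, 22]
  queue [40, 8, 24] -> pop 40, enqueue [42], visited so far: [33, 22, 40]
  queue [8, 24, 42] -> pop 8, enqueue [6], visited so far: [33, 22, 40, 8]
  queue [24, 42, 6] -> pop 24, enqueue [none], visited so far: [33, 22, 40, 8, 24]
  queue [42, 6] -> pop 42, enqueue [none], visited so far: [33, 22, 40, 8, 24, 42]
  queue [6] -> pop 6, enqueue [none], visited so far: [33, 22, 40, 8, 24, 42, 6]
Result: [33, 22, 40, 8, 24, 42, 6]


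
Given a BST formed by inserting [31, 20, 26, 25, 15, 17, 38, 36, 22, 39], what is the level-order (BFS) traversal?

Tree insertion order: [31, 20, 26, 25, 15, 17, 38, 36, 22, 39]
Tree (level-order array): [31, 20, 38, 15, 26, 36, 39, None, 17, 25, None, None, None, None, None, None, None, 22]
BFS from the root, enqueuing left then right child of each popped node:
  queue [31] -> pop 31, enqueue [20, 38], visited so far: [31]
  queue [20, 38] -> pop 20, enqueue [15, 26], visited so far: [31, 20]
  queue [38, 15, 26] -> pop 38, enqueue [36, 39], visited so far: [31, 20, 38]
  queue [15, 26, 36, 39] -> pop 15, enqueue [17], visited so far: [31, 20, 38, 15]
  queue [26, 36, 39, 17] -> pop 26, enqueue [25], visited so far: [31, 20, 38, 15, 26]
  queue [36, 39, 17, 25] -> pop 36, enqueue [none], visited so far: [31, 20, 38, 15, 26, 36]
  queue [39, 17, 25] -> pop 39, enqueue [none], visited so far: [31, 20, 38, 15, 26, 36, 39]
  queue [17, 25] -> pop 17, enqueue [none], visited so far: [31, 20, 38, 15, 26, 36, 39, 17]
  queue [25] -> pop 25, enqueue [22], visited so far: [31, 20, 38, 15, 26, 36, 39, 17, 25]
  queue [22] -> pop 22, enqueue [none], visited so far: [31, 20, 38, 15, 26, 36, 39, 17, 25, 22]
Result: [31, 20, 38, 15, 26, 36, 39, 17, 25, 22]


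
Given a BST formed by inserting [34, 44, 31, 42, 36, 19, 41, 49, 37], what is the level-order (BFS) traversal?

Tree insertion order: [34, 44, 31, 42, 36, 19, 41, 49, 37]
Tree (level-order array): [34, 31, 44, 19, None, 42, 49, None, None, 36, None, None, None, None, 41, 37]
BFS from the root, enqueuing left then right child of each popped node:
  queue [34] -> pop 34, enqueue [31, 44], visited so far: [34]
  queue [31, 44] -> pop 31, enqueue [19], visited so far: [34, 31]
  queue [44, 19] -> pop 44, enqueue [42, 49], visited so far: [34, 31, 44]
  queue [19, 42, 49] -> pop 19, enqueue [none], visited so far: [34, 31, 44, 19]
  queue [42, 49] -> pop 42, enqueue [36], visited so far: [34, 31, 44, 19, 42]
  queue [49, 36] -> pop 49, enqueue [none], visited so far: [34, 31, 44, 19, 42, 49]
  queue [36] -> pop 36, enqueue [41], visited so far: [34, 31, 44, 19, 42, 49, 36]
  queue [41] -> pop 41, enqueue [37], visited so far: [34, 31, 44, 19, 42, 49, 36, 41]
  queue [37] -> pop 37, enqueue [none], visited so far: [34, 31, 44, 19, 42, 49, 36, 41, 37]
Result: [34, 31, 44, 19, 42, 49, 36, 41, 37]


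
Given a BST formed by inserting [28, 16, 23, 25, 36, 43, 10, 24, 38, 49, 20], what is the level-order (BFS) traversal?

Tree insertion order: [28, 16, 23, 25, 36, 43, 10, 24, 38, 49, 20]
Tree (level-order array): [28, 16, 36, 10, 23, None, 43, None, None, 20, 25, 38, 49, None, None, 24]
BFS from the root, enqueuing left then right child of each popped node:
  queue [28] -> pop 28, enqueue [16, 36], visited so far: [28]
  queue [16, 36] -> pop 16, enqueue [10, 23], visited so far: [28, 16]
  queue [36, 10, 23] -> pop 36, enqueue [43], visited so far: [28, 16, 36]
  queue [10, 23, 43] -> pop 10, enqueue [none], visited so far: [28, 16, 36, 10]
  queue [23, 43] -> pop 23, enqueue [20, 25], visited so far: [28, 16, 36, 10, 23]
  queue [43, 20, 25] -> pop 43, enqueue [38, 49], visited so far: [28, 16, 36, 10, 23, 43]
  queue [20, 25, 38, 49] -> pop 20, enqueue [none], visited so far: [28, 16, 36, 10, 23, 43, 20]
  queue [25, 38, 49] -> pop 25, enqueue [24], visited so far: [28, 16, 36, 10, 23, 43, 20, 25]
  queue [38, 49, 24] -> pop 38, enqueue [none], visited so far: [28, 16, 36, 10, 23, 43, 20, 25, 38]
  queue [49, 24] -> pop 49, enqueue [none], visited so far: [28, 16, 36, 10, 23, 43, 20, 25, 38, 49]
  queue [24] -> pop 24, enqueue [none], visited so far: [28, 16, 36, 10, 23, 43, 20, 25, 38, 49, 24]
Result: [28, 16, 36, 10, 23, 43, 20, 25, 38, 49, 24]


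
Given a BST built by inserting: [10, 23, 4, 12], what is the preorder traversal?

Tree insertion order: [10, 23, 4, 12]
Tree (level-order array): [10, 4, 23, None, None, 12]
Preorder traversal: [10, 4, 23, 12]


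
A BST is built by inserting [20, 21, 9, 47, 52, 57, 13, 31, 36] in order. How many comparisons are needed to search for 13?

Search path for 13: 20 -> 9 -> 13
Found: True
Comparisons: 3


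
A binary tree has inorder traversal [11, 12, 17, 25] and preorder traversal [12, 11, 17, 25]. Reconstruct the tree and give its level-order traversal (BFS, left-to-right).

Inorder:  [11, 12, 17, 25]
Preorder: [12, 11, 17, 25]
Algorithm: preorder visits root first, so consume preorder in order;
for each root, split the current inorder slice at that value into
left-subtree inorder and right-subtree inorder, then recurse.
Recursive splits:
  root=12; inorder splits into left=[11], right=[17, 25]
  root=11; inorder splits into left=[], right=[]
  root=17; inorder splits into left=[], right=[25]
  root=25; inorder splits into left=[], right=[]
Reconstructed level-order: [12, 11, 17, 25]


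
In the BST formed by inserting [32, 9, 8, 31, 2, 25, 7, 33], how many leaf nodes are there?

Tree built from: [32, 9, 8, 31, 2, 25, 7, 33]
Tree (level-order array): [32, 9, 33, 8, 31, None, None, 2, None, 25, None, None, 7]
Rule: A leaf has 0 children.
Per-node child counts:
  node 32: 2 child(ren)
  node 9: 2 child(ren)
  node 8: 1 child(ren)
  node 2: 1 child(ren)
  node 7: 0 child(ren)
  node 31: 1 child(ren)
  node 25: 0 child(ren)
  node 33: 0 child(ren)
Matching nodes: [7, 25, 33]
Count of leaf nodes: 3


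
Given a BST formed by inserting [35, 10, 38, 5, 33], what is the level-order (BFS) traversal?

Tree insertion order: [35, 10, 38, 5, 33]
Tree (level-order array): [35, 10, 38, 5, 33]
BFS from the root, enqueuing left then right child of each popped node:
  queue [35] -> pop 35, enqueue [10, 38], visited so far: [35]
  queue [10, 38] -> pop 10, enqueue [5, 33], visited so far: [35, 10]
  queue [38, 5, 33] -> pop 38, enqueue [none], visited so far: [35, 10, 38]
  queue [5, 33] -> pop 5, enqueue [none], visited so far: [35, 10, 38, 5]
  queue [33] -> pop 33, enqueue [none], visited so far: [35, 10, 38, 5, 33]
Result: [35, 10, 38, 5, 33]


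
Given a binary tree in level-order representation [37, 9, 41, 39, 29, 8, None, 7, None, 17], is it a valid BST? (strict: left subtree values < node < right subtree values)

Level-order array: [37, 9, 41, 39, 29, 8, None, 7, None, 17]
Validate using subtree bounds (lo, hi): at each node, require lo < value < hi,
then recurse left with hi=value and right with lo=value.
Preorder trace (stopping at first violation):
  at node 37 with bounds (-inf, +inf): OK
  at node 9 with bounds (-inf, 37): OK
  at node 39 with bounds (-inf, 9): VIOLATION
Node 39 violates its bound: not (-inf < 39 < 9).
Result: Not a valid BST


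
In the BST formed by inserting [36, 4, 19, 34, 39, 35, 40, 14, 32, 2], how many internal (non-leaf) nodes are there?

Tree built from: [36, 4, 19, 34, 39, 35, 40, 14, 32, 2]
Tree (level-order array): [36, 4, 39, 2, 19, None, 40, None, None, 14, 34, None, None, None, None, 32, 35]
Rule: An internal node has at least one child.
Per-node child counts:
  node 36: 2 child(ren)
  node 4: 2 child(ren)
  node 2: 0 child(ren)
  node 19: 2 child(ren)
  node 14: 0 child(ren)
  node 34: 2 child(ren)
  node 32: 0 child(ren)
  node 35: 0 child(ren)
  node 39: 1 child(ren)
  node 40: 0 child(ren)
Matching nodes: [36, 4, 19, 34, 39]
Count of internal (non-leaf) nodes: 5


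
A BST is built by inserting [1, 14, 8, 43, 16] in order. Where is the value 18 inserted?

Starting tree (level order): [1, None, 14, 8, 43, None, None, 16]
Insertion path: 1 -> 14 -> 43 -> 16
Result: insert 18 as right child of 16
Final tree (level order): [1, None, 14, 8, 43, None, None, 16, None, None, 18]


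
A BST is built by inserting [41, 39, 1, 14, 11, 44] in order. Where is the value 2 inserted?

Starting tree (level order): [41, 39, 44, 1, None, None, None, None, 14, 11]
Insertion path: 41 -> 39 -> 1 -> 14 -> 11
Result: insert 2 as left child of 11
Final tree (level order): [41, 39, 44, 1, None, None, None, None, 14, 11, None, 2]


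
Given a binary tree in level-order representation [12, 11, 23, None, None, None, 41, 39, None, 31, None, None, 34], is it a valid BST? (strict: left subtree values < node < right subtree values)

Level-order array: [12, 11, 23, None, None, None, 41, 39, None, 31, None, None, 34]
Validate using subtree bounds (lo, hi): at each node, require lo < value < hi,
then recurse left with hi=value and right with lo=value.
Preorder trace (stopping at first violation):
  at node 12 with bounds (-inf, +inf): OK
  at node 11 with bounds (-inf, 12): OK
  at node 23 with bounds (12, +inf): OK
  at node 41 with bounds (23, +inf): OK
  at node 39 with bounds (23, 41): OK
  at node 31 with bounds (23, 39): OK
  at node 34 with bounds (31, 39): OK
No violation found at any node.
Result: Valid BST


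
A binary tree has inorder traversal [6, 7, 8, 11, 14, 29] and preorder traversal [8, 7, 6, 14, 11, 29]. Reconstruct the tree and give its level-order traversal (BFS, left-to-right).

Inorder:  [6, 7, 8, 11, 14, 29]
Preorder: [8, 7, 6, 14, 11, 29]
Algorithm: preorder visits root first, so consume preorder in order;
for each root, split the current inorder slice at that value into
left-subtree inorder and right-subtree inorder, then recurse.
Recursive splits:
  root=8; inorder splits into left=[6, 7], right=[11, 14, 29]
  root=7; inorder splits into left=[6], right=[]
  root=6; inorder splits into left=[], right=[]
  root=14; inorder splits into left=[11], right=[29]
  root=11; inorder splits into left=[], right=[]
  root=29; inorder splits into left=[], right=[]
Reconstructed level-order: [8, 7, 14, 6, 11, 29]


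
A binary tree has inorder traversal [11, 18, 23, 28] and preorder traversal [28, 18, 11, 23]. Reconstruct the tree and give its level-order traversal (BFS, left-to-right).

Inorder:  [11, 18, 23, 28]
Preorder: [28, 18, 11, 23]
Algorithm: preorder visits root first, so consume preorder in order;
for each root, split the current inorder slice at that value into
left-subtree inorder and right-subtree inorder, then recurse.
Recursive splits:
  root=28; inorder splits into left=[11, 18, 23], right=[]
  root=18; inorder splits into left=[11], right=[23]
  root=11; inorder splits into left=[], right=[]
  root=23; inorder splits into left=[], right=[]
Reconstructed level-order: [28, 18, 11, 23]
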